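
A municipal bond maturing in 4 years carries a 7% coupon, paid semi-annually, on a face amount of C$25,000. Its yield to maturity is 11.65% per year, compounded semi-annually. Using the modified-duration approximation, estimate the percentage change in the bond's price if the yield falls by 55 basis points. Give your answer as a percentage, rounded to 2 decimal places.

+1.83%

Periodic yield y = 0.05825. Modified duration first:
  t   CF        PV=CF/(1+0.05825)^t    t·PV
  1       875.00       826.8368       826.8368
  2       875.00       781.3246     1,562.6492
  3       875.00       738.3176     2,214.9528
  4       875.00       697.6779     2,790.7115
  5       875.00       659.2751     3,296.3755
  6       875.00       622.9861     3,737.9169
  7       875.00       588.6947     4,120.8628
  8    25,875.00    16,450.3121   131,602.4966
  Σ                 21,365.4248   150,152.8020
P = 21,365.4248; D_Mac = 7.02784 half-year periods = 3.51392 yrs; D_mod = 3.51392/(1+0.05825) = 3.32050 yrs.
ΔP/P ≈ -D_mod · Δy = -3.32050 × (-0.0055) = +0.018263 = +1.8263%.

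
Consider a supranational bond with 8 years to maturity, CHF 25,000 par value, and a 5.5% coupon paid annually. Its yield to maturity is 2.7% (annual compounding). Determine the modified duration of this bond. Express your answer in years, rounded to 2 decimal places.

Periodic yield y = 0.027. First find Macaulay duration:
  t   CF        PV=CF/(1+0.027)^t    t·PV
  1     1,375.00     1,338.8510     1,338.8510
  2     1,375.00     1,303.6524     2,607.3048
  3     1,375.00     1,269.3792     3,808.1375
  4     1,375.00     1,236.0070     4,944.0279
  5     1,375.00     1,203.5122     6,017.5608
  6     1,375.00     1,171.8716     7,031.2297
  7     1,375.00     1,141.0629     7,987.4404
  8    26,375.00    21,312.2312   170,497.8499
  Σ                 29,976.5675   204,232.4021
P = 29,976.5675; Macaulay duration = 204,232.4021 / 29,976.5675 = 6.81307 years.
Modified duration = D_Mac / (1 + y) = 6.81307 / 1.027 = 6.63395 years.

6.63 years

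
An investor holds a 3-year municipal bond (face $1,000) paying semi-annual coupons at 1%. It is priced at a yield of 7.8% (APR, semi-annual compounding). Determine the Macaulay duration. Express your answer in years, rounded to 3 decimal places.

Periodic yield y = 0.039. Discount each cash flow and weight by its period:
  t   CF        PV=CF/(1+0.039)^t    t·PV
  1         5.00         4.8123         4.8123
  2         5.00         4.6317         9.2634
  3         5.00         4.4578        13.3735
  4         5.00         4.2905        17.1620
  5         5.00         4.1295        20.6473
  6     1,005.00       798.8639     4,793.1832
  Σ                    821.1856     4,858.4416
Price P = Σ PV = 821.1856.
Macaulay duration = Σ(t·PV) / P = 4,858.4416 / 821.1856 = 5.91637 half-year periods.
In years: 5.91637 / 2 = 2.95819 years.

2.958 years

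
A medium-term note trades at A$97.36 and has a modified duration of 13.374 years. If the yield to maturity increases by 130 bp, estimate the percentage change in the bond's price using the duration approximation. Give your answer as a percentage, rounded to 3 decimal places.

Duration approximation: ΔP/P ≈ -D_mod · Δy = -13.374 × (+0.013) = -0.173862.
As a percentage: -17.3862%.

-17.386%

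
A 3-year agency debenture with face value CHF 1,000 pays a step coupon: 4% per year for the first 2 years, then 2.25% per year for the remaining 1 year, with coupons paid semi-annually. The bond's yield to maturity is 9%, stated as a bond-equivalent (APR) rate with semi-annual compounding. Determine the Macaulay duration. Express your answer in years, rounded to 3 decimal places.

2.846 years

Periodic yield y = 0.045. Discount each cash flow and weight by its period:
  t   CF        PV=CF/(1+0.045)^t    t·PV
  1        20.00        19.1388        19.1388
  2        20.00        18.3146        36.6292
  3        20.00        17.5259        52.5778
  4        20.00        16.7712        67.0849
  5        11.25         9.0276        45.1379
  6     1,011.25       776.5346     4,659.2074
  Σ                    857.3127     4,879.7759
Price P = Σ PV = 857.3127.
Macaulay duration = Σ(t·PV) / P = 4,879.7759 / 857.3127 = 5.69194 half-year periods.
In years: 5.69194 / 2 = 2.84597 years.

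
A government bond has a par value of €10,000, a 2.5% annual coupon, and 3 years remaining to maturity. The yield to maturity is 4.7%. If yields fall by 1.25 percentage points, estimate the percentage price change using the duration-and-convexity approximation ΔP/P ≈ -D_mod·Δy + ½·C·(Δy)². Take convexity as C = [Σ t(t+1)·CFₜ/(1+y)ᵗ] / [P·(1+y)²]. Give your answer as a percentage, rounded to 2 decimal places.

+3.57%

With y = 0.047:
  t   CF        PV=CF/(1+0.047)^t    t·PV        t(t+1)·PV
  1       250.00       238.7775       238.7775         477.5549
  2       250.00       228.0587       456.1174       1,368.3522
  3    10,250.00     8,930.6654    26,791.9963     107,167.9853
  Σ                  9,397.5016    27,486.8912     109,013.8924
P = 9,397.5016; D_Mac = 2.92491 yrs; D_mod = 2.79361 yrs; C = 10.58220.
Duration effect: -2.79361 × (-0.0125) = +0.034920
Convexity effect: 0.5 × 10.58220 × (-0.0125)² = +0.0008267
ΔP/P ≈ +0.034920 + 0.0008267 = +0.035747 = +3.5747%.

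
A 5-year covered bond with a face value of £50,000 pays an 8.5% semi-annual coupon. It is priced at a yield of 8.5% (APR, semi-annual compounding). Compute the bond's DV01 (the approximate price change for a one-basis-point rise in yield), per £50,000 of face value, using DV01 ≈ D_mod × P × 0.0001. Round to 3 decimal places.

Periodic yield y = 0.0425.
  t   CF        PV=CF/(1+0.0425)^t    t·PV
  1     2,125.00     2,038.3693     2,038.3693
  2     2,125.00     1,955.2703     3,910.5406
  3     2,125.00     1,875.5591     5,626.6772
  4     2,125.00     1,799.0974     7,196.3897
  5     2,125.00     1,725.7529     8,628.7646
  6     2,125.00     1,655.3985     9,932.3909
  7     2,125.00     1,587.9122    11,115.3855
  8     2,125.00     1,523.1772    12,185.4175
  9     2,125.00     1,461.0812    13,149.7311
  10   52,125.00    34,378.3819   343,783.8188
  Σ                 50,000.0000   417,567.4851
P = 50,000.0000; D_Mac = 8.35135 half-year periods = 4.17567 yrs; D_mod = 4.00544 yrs.
DV01 ≈ 4.00544 × 50,000.0000 × 0.0001 = 20.027218.

£20.027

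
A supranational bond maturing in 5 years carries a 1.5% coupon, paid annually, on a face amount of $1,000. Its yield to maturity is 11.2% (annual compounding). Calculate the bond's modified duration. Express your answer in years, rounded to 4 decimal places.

Periodic yield y = 0.112. First find Macaulay duration:
  t   CF        PV=CF/(1+0.112)^t    t·PV
  1        15.00        13.4892        13.4892
  2        15.00        12.1306        24.2612
  3        15.00        10.9088        32.7264
  4        15.00         9.8101        39.2403
  5     1,015.00       596.9557     2,984.7785
  Σ                    643.2944     3,094.4956
P = 643.2944; Macaulay duration = 3,094.4956 / 643.2944 = 4.81039 years.
Modified duration = D_Mac / (1 + y) = 4.81039 / 1.112 = 4.32589 years.

4.3259 years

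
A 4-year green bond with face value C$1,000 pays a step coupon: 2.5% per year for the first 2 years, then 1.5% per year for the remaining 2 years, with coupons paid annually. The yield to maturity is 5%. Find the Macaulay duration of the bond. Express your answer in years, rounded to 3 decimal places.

Periodic yield y = 0.05. Discount each cash flow and weight by its year:
  t   CF        PV=CF/(1+0.05)^t    t·PV
  1        25.00        23.8095        23.8095
  2        25.00        22.6757        45.3515
  3        15.00        12.9576        38.8727
  4     1,015.00       835.0430     3,340.1720
  Σ                    894.4858     3,448.2057
Price P = Σ PV = 894.4858.
Macaulay duration = Σ(t·PV) / P = 3,448.2057 / 894.4858 = 3.85496 years.

3.855 years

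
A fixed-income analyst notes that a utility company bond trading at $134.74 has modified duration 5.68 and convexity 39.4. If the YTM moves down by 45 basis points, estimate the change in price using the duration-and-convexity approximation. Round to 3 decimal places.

Duration effect: -D_mod·Δy = -5.68 × (-0.0045) = +0.025560
Convexity effect: ½·C·(Δy)² = 0.5 × 39.4 × (-0.0045)² = +0.000398925
ΔP/P ≈ +0.025560 + 0.000398925 = +0.025958925
ΔP ≈ 134.74 × (+0.025958925) = +3.4977055545.

+$3.498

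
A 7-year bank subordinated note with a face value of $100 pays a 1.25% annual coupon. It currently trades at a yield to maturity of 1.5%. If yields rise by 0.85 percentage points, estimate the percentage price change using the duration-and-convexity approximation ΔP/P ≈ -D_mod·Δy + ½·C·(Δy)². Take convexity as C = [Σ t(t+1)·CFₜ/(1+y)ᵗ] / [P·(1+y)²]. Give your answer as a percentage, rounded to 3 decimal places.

With y = 0.015:
  t   CF        PV=CF/(1+0.015)^t    t·PV        t(t+1)·PV
  1         1.25         1.2315         1.2315           2.4631
  2         1.25         1.2133         2.4267           7.2800
  3         1.25         1.1954         3.5862          14.3448
  4         1.25         1.1777         4.7109          23.5546
  5         1.25         1.1603         5.8016          34.8098
  6         1.25         1.1432         6.8591          48.0135
  7       101.25        91.2290       638.6027       5,108.8219
  Σ                     98.3504       663.2187       5,239.2875
P = 98.3504; D_Mac = 6.74342 yrs; D_mod = 6.64377 yrs; C = 51.70872.
Duration effect: -6.64377 × (+0.0085) = -0.056472
Convexity effect: 0.5 × 51.70872 × (0.0085)² = +0.0018680
ΔP/P ≈ -0.056472 + 0.0018680 = -0.054604 = -5.4604%.

-5.460%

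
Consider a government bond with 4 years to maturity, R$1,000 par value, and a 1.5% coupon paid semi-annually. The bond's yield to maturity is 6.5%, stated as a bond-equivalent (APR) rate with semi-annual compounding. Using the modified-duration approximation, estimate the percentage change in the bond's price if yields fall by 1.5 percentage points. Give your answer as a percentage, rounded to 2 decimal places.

Periodic yield y = 0.0325. Modified duration first:
  t   CF        PV=CF/(1+0.0325)^t    t·PV
  1         7.50         7.2639         7.2639
  2         7.50         7.0353        14.0706
  3         7.50         6.8138        20.4415
  4         7.50         6.5993        26.3974
  5         7.50         6.3916        31.9581
  6         7.50         6.1904        37.1426
  7         7.50         5.9956        41.9690
  8     1,007.50       780.0538     6,240.4306
  Σ                    826.3438     6,419.6737
P = 826.3438; D_Mac = 7.76877 half-year periods = 3.88438 yrs; D_mod = 3.88438/(1+0.0325) = 3.76212 yrs.
ΔP/P ≈ -D_mod · Δy = -3.76212 × (-0.015) = +0.056432 = +5.6432%.

+5.64%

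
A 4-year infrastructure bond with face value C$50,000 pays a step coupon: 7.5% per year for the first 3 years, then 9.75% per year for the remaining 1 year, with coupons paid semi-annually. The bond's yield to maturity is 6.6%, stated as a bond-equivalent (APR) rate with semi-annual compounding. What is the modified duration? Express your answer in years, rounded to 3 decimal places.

Periodic yield y = 0.033. First find Macaulay duration:
  t   CF        PV=CF/(1+0.033)^t    t·PV
  1     1,875.00     1,815.1016     1,815.1016
  2     1,875.00     1,757.1168     3,514.2336
  3     1,875.00     1,700.9843     5,102.9529
  4     1,875.00     1,646.6450     6,586.5801
  5     1,875.00     1,594.0416     7,970.2082
  6     1,875.00     1,543.1187     9,258.7124
  7     2,437.50     1,941.9694    13,593.7855
  8    52,437.50    40,442.6315   323,541.0518
  Σ                 52,441.6090   371,382.6262
P = 52,441.6090; Macaulay duration = 371,382.6262 / 52,441.6090 = 7.08183 half-year periods = 3.54092 years.
Modified duration = D_Mac / (1 + y) = 3.54092 / 1.033 = 3.42780 years.

3.428 years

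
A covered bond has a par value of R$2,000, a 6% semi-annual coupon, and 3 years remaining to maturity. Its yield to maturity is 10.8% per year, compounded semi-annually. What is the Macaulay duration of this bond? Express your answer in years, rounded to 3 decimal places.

2.773 years

Periodic yield y = 0.054. Discount each cash flow and weight by its period:
  t   CF        PV=CF/(1+0.054)^t    t·PV
  1        60.00        56.9260        56.9260
  2        60.00        54.0095       108.0190
  3        60.00        51.2424       153.7272
  4        60.00        48.6171       194.4683
  5        60.00        46.1263       230.6313
  6     2,060.00     1,502.5314     9,015.1884
  Σ                  1,759.4526     9,758.9601
Price P = Σ PV = 1,759.4526.
Macaulay duration = Σ(t·PV) / P = 9,758.9601 / 1,759.4526 = 5.54659 half-year periods.
In years: 5.54659 / 2 = 2.77329 years.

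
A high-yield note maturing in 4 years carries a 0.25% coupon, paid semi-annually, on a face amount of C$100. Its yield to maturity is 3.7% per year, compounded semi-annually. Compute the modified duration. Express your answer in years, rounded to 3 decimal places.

3.909 years

Periodic yield y = 0.0185. First find Macaulay duration:
  t   CF        PV=CF/(1+0.0185)^t    t·PV
  1        0.125         0.1227         0.1227
  2        0.125         0.1205         0.2410
  3        0.125         0.1183         0.3549
  4        0.125         0.1162         0.4646
  5        0.125         0.1141         0.5703
  6        0.125         0.1120         0.6719
  7        0.125         0.1099         0.7696
  8      100.125        86.4678       691.7422
  Σ                     87.2815       694.9373
P = 87.2815; Macaulay duration = 694.9373 / 87.2815 = 7.96203 half-year periods = 3.98101 years.
Modified duration = D_Mac / (1 + y) = 3.98101 / 1.0185 = 3.90870 years.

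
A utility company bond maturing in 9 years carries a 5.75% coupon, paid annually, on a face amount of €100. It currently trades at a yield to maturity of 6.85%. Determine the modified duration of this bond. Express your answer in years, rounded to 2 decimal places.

Periodic yield y = 0.0685. First find Macaulay duration:
  t   CF        PV=CF/(1+0.0685)^t    t·PV
  1         5.75         5.3814         5.3814
  2         5.75         5.0364        10.0728
  3         5.75         4.7135        14.1405
  4         5.75         4.4113        17.6453
  5         5.75         4.1285        20.6426
  6         5.75         3.8639        23.1831
  7         5.75         3.6161        25.3130
  8         5.75         3.3843        27.0746
  9       105.75        58.2518       524.2665
  Σ                     92.7873       667.7199
P = 92.7873; Macaulay duration = 667.7199 / 92.7873 = 7.19624 years.
Modified duration = D_Mac / (1 + y) = 7.19624 / 1.0685 = 6.73490 years.

6.73 years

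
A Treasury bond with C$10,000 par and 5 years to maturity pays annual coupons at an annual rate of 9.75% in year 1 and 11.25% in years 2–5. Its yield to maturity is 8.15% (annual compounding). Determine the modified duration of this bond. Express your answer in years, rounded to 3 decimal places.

3.865 years

Periodic yield y = 0.0815. First find Macaulay duration:
  t   CF        PV=CF/(1+0.0815)^t    t·PV
  1       975.00       901.5257       901.5257
  2     1,125.00       961.8326     1,923.6651
  3     1,125.00       889.3505     2,668.0515
  4     1,125.00       822.3306     3,289.3222
  5    11,125.00     7,519.1267    37,595.6333
  Σ                 11,094.1659    46,378.1978
P = 11,094.1659; Macaulay duration = 46,378.1978 / 11,094.1659 = 4.18041 years.
Modified duration = D_Mac / (1 + y) = 4.18041 / 1.0815 = 3.86538 years.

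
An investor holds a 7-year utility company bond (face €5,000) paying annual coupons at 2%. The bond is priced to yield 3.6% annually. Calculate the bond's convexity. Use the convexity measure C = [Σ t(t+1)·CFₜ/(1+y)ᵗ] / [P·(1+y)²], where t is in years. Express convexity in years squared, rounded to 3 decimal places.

With y = 0.036:
  t   CF        PV=CF/(1+0.036)^t    t·PV        t(t+1)·PV
  1       100.00        96.5251        96.5251         193.0502
  2       100.00        93.1709       186.3419         559.0257
  3       100.00        89.9333       269.8000       1,079.2001
  4       100.00        86.8082       347.2330       1,736.1649
  5       100.00        83.7917       418.9587       2,513.7523
  6       100.00        80.8801       485.2804       3,396.9625
  7     5,100.00     3,981.5474    27,870.8317     222,966.6533
  Σ                  4,512.6568    29,674.9707     232,444.8090
P = 4,512.6568.
Convexity = Σ t(t+1)·PV / [P·(1+y)²] = 232,444.8090 / (4,512.6568 × 1.073296) = 47.99191.

47.992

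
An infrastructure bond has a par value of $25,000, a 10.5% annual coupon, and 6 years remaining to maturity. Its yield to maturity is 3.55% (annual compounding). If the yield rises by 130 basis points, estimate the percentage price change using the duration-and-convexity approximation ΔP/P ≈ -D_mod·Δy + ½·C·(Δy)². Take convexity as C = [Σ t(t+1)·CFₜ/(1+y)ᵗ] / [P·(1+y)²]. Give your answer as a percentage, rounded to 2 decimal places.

With y = 0.0355:
  t   CF        PV=CF/(1+0.0355)^t    t·PV        t(t+1)·PV
  1     2,625.00     2,535.0072     2,535.0072       5,070.0145
  2     2,625.00     2,448.0997     4,896.1994      14,688.5982
  3     2,625.00     2,364.1716     7,092.5148      28,370.0593
  4     2,625.00     2,283.1208     9,132.4833      45,662.4164
  5     2,625.00     2,204.8487    11,024.2435      66,145.4608
  6    27,625.00    22,407.9263   134,447.5578     941,132.9044
  Σ                 34,243.1744   169,128.0060   1,101,069.4537
P = 34,243.1744; D_Mac = 4.93903 yrs; D_mod = 4.76970 yrs; C = 29.98752.
Duration effect: -4.76970 × (+0.013) = -0.062006
Convexity effect: 0.5 × 29.98752 × (0.013)² = +0.0025339
ΔP/P ≈ -0.062006 + 0.0025339 = -0.059472 = -5.9472%.

-5.95%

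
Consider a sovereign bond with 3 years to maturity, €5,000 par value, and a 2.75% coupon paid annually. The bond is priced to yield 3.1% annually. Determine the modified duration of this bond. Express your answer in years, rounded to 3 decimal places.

Periodic yield y = 0.031. First find Macaulay duration:
  t   CF        PV=CF/(1+0.031)^t    t·PV
  1       137.50       133.3657       133.3657
  2       137.50       129.3556       258.7113
  3     5,137.50     4,687.8730    14,063.6190
  Σ                  4,950.5943    14,455.6960
P = 4,950.5943; Macaulay duration = 14,455.6960 / 4,950.5943 = 2.91999 years.
Modified duration = D_Mac / (1 + y) = 2.91999 / 1.031 = 2.83219 years.

2.832 years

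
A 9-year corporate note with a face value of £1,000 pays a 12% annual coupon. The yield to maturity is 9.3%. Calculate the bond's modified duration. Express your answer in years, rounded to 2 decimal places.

Periodic yield y = 0.093. First find Macaulay duration:
  t   CF        PV=CF/(1+0.093)^t    t·PV
  1       120.00       109.7896       109.7896
  2       120.00       100.4479       200.8958
  3       120.00        91.9011       275.7033
  4       120.00        84.0815       336.3261
  5       120.00        76.9273       384.6365
  6       120.00        70.3818       422.2907
  7       120.00        64.3932       450.7525
  8       120.00        58.9142       471.3136
  9     1,120.00       503.0794     4,527.7149
  Σ                  1,159.9160     7,179.4230
P = 1,159.9160; Macaulay duration = 7,179.4230 / 1,159.9160 = 6.18961 years.
Modified duration = D_Mac / (1 + y) = 6.18961 / 1.093 = 5.66295 years.

5.66 years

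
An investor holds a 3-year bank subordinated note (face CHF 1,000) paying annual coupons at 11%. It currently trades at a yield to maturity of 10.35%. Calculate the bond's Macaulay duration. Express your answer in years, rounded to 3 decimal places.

2.715 years

Periodic yield y = 0.1035. Discount each cash flow and weight by its year:
  t   CF        PV=CF/(1+0.1035)^t    t·PV
  1       110.00        99.6828        99.6828
  2       110.00        90.3333       180.6667
  3     1,110.00       826.0493     2,478.1479
  Σ                  1,016.0655     2,758.4974
Price P = Σ PV = 1,016.0655.
Macaulay duration = Σ(t·PV) / P = 2,758.4974 / 1,016.0655 = 2.71488 years.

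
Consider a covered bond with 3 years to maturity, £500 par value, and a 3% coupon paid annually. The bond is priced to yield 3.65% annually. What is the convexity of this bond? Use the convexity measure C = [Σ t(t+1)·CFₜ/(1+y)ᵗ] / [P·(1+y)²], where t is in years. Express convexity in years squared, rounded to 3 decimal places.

With y = 0.0365:
  t   CF        PV=CF/(1+0.0365)^t    t·PV        t(t+1)·PV
  1        15.00        14.4718        14.4718          28.9436
  2        15.00        13.9622        27.9243          83.7730
  3       515.00       462.4868     1,387.4603       5,549.8412
  Σ                    490.9207     1,429.8564       5,662.5577
P = 490.9207.
Convexity = Σ t(t+1)·PV / [P·(1+y)²] = 5,662.5577 / (490.9207 × 1.074332) = 10.73650.

10.736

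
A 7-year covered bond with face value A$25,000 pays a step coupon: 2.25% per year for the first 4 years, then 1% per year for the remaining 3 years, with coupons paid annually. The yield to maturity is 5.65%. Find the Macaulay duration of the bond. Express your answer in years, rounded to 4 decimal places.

Periodic yield y = 0.0565. Discount each cash flow and weight by its year:
  t   CF        PV=CF/(1+0.0565)^t    t·PV
  1       562.50       532.4184       532.4184
  2       562.50       503.9454     1,007.8909
  3       562.50       476.9952     1,430.9856
  4       562.50       451.4862     1,805.9450
  5       250.00       189.9295       949.6477
  6       250.00       179.7724     1,078.6344
  7    25,250.00    17,186.0026   120,302.0181
  Σ                 19,520.5498   127,107.5400
Price P = Σ PV = 19,520.5498.
Macaulay duration = Σ(t·PV) / P = 127,107.5400 / 19,520.5498 = 6.51147 years.

6.5115 years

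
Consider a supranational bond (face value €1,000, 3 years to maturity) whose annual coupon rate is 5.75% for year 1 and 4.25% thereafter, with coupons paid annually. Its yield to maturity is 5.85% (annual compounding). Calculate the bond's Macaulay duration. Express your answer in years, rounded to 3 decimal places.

2.849 years

Periodic yield y = 0.0585. Discount each cash flow and weight by its year:
  t   CF        PV=CF/(1+0.0585)^t    t·PV
  1        57.50        54.3222        54.3222
  2        42.50        37.9321        75.8643
  3     1,042.50       879.0296     2,637.0887
  Σ                    971.2838     2,767.2751
Price P = Σ PV = 971.2838.
Macaulay duration = Σ(t·PV) / P = 2,767.2751 / 971.2838 = 2.84909 years.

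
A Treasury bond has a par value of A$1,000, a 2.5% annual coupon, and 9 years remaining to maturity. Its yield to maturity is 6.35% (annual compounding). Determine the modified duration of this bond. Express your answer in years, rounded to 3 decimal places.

7.527 years

Periodic yield y = 0.0635. First find Macaulay duration:
  t   CF        PV=CF/(1+0.0635)^t    t·PV
  1        25.00        23.5073        23.5073
  2        25.00        22.1037        44.2074
  3        25.00        20.7839        62.3518
  4        25.00        19.5429        78.1718
  5        25.00        18.3761        91.8803
  6        25.00        17.2789       103.6731
  7        25.00        16.2472       113.7301
  8        25.00        15.2771       122.2166
  9     1,025.00       588.9608     5,300.6475
  Σ                    742.0779     5,940.3860
P = 742.0779; Macaulay duration = 5,940.3860 / 742.0779 = 8.00507 years.
Modified duration = D_Mac / (1 + y) = 8.00507 / 1.0635 = 7.52710 years.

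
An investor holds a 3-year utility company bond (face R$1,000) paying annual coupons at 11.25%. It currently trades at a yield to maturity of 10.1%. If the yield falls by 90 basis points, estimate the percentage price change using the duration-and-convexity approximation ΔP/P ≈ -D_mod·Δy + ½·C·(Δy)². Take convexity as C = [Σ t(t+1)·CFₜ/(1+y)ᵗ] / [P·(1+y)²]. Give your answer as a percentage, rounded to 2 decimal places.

+2.25%

With y = 0.101:
  t   CF        PV=CF/(1+0.101)^t    t·PV        t(t+1)·PV
  1       112.50       102.1798       102.1798         204.3597
  2       112.50        92.8064       185.6128         556.8383
  3     1,112.50       833.5623     2,500.6869      10,002.7476
  Σ                  1,028.5485     2,788.4795      10,763.9456
P = 1,028.5485; D_Mac = 2.71108 yrs; D_mod = 2.46238 yrs; C = 8.63321.
Duration effect: -2.46238 × (-0.009) = +0.022161
Convexity effect: 0.5 × 8.63321 × (-0.009)² = +0.0003496
ΔP/P ≈ +0.022161 + 0.0003496 = +0.022511 = +2.2511%.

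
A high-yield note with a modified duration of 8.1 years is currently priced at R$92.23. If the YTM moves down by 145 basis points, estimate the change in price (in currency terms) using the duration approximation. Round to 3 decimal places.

Duration approximation: ΔP/P ≈ -D_mod · Δy = -8.1 × (-0.0145) = +0.117450.
ΔP ≈ 92.23 × (+0.117450) = +10.8324135.

+R$10.832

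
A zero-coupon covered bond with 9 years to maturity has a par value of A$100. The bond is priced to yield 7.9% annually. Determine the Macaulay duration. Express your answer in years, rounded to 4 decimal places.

9.0000 years

A zero-coupon bond has a single cash flow at maturity, so its Macaulay duration equals its maturity: 9 years.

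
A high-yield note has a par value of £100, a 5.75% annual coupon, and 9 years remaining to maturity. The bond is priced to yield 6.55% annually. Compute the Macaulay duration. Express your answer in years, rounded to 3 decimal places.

7.217 years

Periodic yield y = 0.0655. Discount each cash flow and weight by its year:
  t   CF        PV=CF/(1+0.0655)^t    t·PV
  1         5.75         5.3965         5.3965
  2         5.75         5.0648        10.1296
  3         5.75         4.7534        14.2603
  4         5.75         4.4612        17.8449
  5         5.75         4.1870        20.9349
  6         5.75         3.9296        23.5775
  7         5.75         3.6880        25.8162
  8         5.75         3.4613        27.6905
  9       105.75        59.7447       537.7022
  Σ                     94.6866       683.3525
Price P = Σ PV = 94.6866.
Macaulay duration = Σ(t·PV) / P = 683.3525 / 94.6866 = 7.21700 years.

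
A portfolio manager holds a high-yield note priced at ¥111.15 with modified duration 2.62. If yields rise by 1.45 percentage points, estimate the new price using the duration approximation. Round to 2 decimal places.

Duration approximation: ΔP/P ≈ -D_mod · Δy = -2.62 × (+0.0145) = -0.037990.
New price ≈ 111.15 × (1 - 0.037990) = 106.9274115.

¥106.93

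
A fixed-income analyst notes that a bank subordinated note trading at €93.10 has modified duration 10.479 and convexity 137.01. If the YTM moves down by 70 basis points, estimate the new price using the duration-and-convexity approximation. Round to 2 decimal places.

Duration effect: -D_mod·Δy = -10.479 × (-0.007) = +0.073353
Convexity effect: ½·C·(Δy)² = 0.5 × 137.01 × (-0.007)² = +0.003356745
ΔP/P ≈ +0.073353 + 0.003356745 = +0.076709745
New price ≈ 93.10 × (1 + 0.076709745) = 100.2416772595.

€100.24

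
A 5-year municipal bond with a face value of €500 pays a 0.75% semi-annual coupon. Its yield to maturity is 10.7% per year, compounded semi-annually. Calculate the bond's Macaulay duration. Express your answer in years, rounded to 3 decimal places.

4.887 years

Periodic yield y = 0.0535. Discount each cash flow and weight by its period:
  t   CF        PV=CF/(1+0.0535)^t    t·PV
  1        1.875         1.7798         1.7798
  2        1.875         1.6894         3.3788
  3        1.875         1.6036         4.8108
  4        1.875         1.5222         6.0887
  5        1.875         1.4449         7.2243
  6        1.875         1.3715         8.2290
  7        1.875         1.3018         9.1129
  8        1.875         1.2357         9.8859
  9        1.875         1.1730        10.5568
  10     501.875       298.0233     2,980.2326
  Σ                    311.1451     3,041.2996
Price P = Σ PV = 311.1451.
Macaulay duration = Σ(t·PV) / P = 3,041.2996 / 311.1451 = 9.77454 half-year periods.
In years: 9.77454 / 2 = 4.88727 years.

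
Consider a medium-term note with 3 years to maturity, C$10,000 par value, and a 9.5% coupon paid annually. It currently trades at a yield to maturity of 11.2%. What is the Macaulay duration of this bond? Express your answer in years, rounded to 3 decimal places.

2.742 years

Periodic yield y = 0.112. Discount each cash flow and weight by its year:
  t   CF        PV=CF/(1+0.112)^t    t·PV
  1       950.00       854.3165       854.3165
  2       950.00       768.2703     1,536.5406
  3    10,950.00     7,963.4225    23,890.2675
  Σ                  9,586.0093    26,281.1246
Price P = Σ PV = 9,586.0093.
Macaulay duration = Σ(t·PV) / P = 26,281.1246 / 9,586.0093 = 2.74161 years.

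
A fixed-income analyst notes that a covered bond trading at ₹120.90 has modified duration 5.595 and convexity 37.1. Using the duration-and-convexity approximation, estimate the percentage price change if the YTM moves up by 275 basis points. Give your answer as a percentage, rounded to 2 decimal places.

Duration effect: -D_mod·Δy = -5.595 × (+0.0275) = -0.1538625
Convexity effect: ½·C·(Δy)² = 0.5 × 37.1 × (0.0275)² = +0.0140284375
ΔP/P ≈ -0.1538625 + 0.0140284375 = -0.1398340625
= -13.98340625%.

-13.98%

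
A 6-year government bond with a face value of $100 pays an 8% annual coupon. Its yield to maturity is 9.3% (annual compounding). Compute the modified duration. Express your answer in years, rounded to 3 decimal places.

4.537 years

Periodic yield y = 0.093. First find Macaulay duration:
  t   CF        PV=CF/(1+0.093)^t    t·PV
  1         8.00         7.3193         7.3193
  2         8.00         6.6965        13.3931
  3         8.00         6.1267        18.3802
  4         8.00         5.6054        22.4217
  5         8.00         5.1285        25.6424
  6       108.00        63.3436       380.0616
  Σ                     94.2201       467.2184
P = 94.2201; Macaulay duration = 467.2184 / 94.2201 = 4.95880 years.
Modified duration = D_Mac / (1 + y) = 4.95880 / 1.093 = 4.53687 years.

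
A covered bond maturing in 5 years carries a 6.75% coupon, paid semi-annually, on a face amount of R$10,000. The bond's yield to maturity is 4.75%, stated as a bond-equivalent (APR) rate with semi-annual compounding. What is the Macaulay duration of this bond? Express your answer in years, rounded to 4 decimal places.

4.3588 years

Periodic yield y = 0.02375. Discount each cash flow and weight by its period:
  t   CF        PV=CF/(1+0.02375)^t    t·PV
  1       337.50       329.6703       329.6703
  2       337.50       322.0223       644.0446
  3       337.50       314.5517       943.6551
  4       337.50       307.2544     1,229.0176
  5       337.50       300.1264     1,500.6320
  6       337.50       293.1638     1,758.9826
  7       337.50       286.3627     2,004.5386
  8       337.50       279.7193     2,237.7545
  9       337.50       273.2301     2,459.0709
  10   10,337.50     8,174.7857    81,747.8567
  Σ                 10,880.8866    94,855.2229
Price P = Σ PV = 10,880.8866.
Macaulay duration = Σ(t·PV) / P = 94,855.2229 / 10,880.8866 = 8.71760 half-year periods.
In years: 8.71760 / 2 = 4.35880 years.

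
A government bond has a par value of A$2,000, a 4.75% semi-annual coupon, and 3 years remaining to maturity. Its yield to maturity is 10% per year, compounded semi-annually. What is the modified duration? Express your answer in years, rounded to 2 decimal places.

Periodic yield y = 0.05. First find Macaulay duration:
  t   CF        PV=CF/(1+0.05)^t    t·PV
  1        47.50        45.2381        45.2381
  2        47.50        43.0839        86.1678
  3        47.50        41.0323       123.0969
  4        47.50        39.0784       156.3135
  5        47.50        37.2175       186.0875
  6     2,047.50     1,527.8760     9,167.2561
  Σ                  1,733.5262     9,764.1598
P = 1,733.5262; Macaulay duration = 9,764.1598 / 1,733.5262 = 5.63254 half-year periods = 2.81627 years.
Modified duration = D_Mac / (1 + y) = 2.81627 / 1.05 = 2.68216 years.

2.68 years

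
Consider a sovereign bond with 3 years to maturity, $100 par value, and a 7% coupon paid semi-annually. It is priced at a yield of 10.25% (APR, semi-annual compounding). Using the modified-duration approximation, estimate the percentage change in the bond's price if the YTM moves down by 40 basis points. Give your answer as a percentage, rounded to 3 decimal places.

Periodic yield y = 0.05125. Modified duration first:
  t   CF        PV=CF/(1+0.05125)^t    t·PV
  1         3.50         3.3294         3.3294
  2         3.50         3.1671         6.3341
  3         3.50         3.0127         9.0380
  4         3.50         2.8658        11.4632
  5         3.50         2.7261        13.6304
  6       103.50        76.6839       460.1035
  Σ                     91.7849       503.8985
P = 91.7849; D_Mac = 5.49000 half-year periods = 2.74500 yrs; D_mod = 2.74500/(1+0.05125) = 2.61117 yrs.
ΔP/P ≈ -D_mod · Δy = -2.61117 × (-0.004) = +0.010445 = +1.0445%.

+1.044%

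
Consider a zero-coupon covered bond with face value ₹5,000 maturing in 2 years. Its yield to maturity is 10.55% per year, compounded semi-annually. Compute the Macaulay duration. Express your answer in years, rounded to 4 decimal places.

2.0000 years

A zero-coupon bond has a single cash flow at maturity, so its Macaulay duration equals its maturity: 2 years.
(Equivalently: 4 semi-annual periods ÷ 2 = 2 years.)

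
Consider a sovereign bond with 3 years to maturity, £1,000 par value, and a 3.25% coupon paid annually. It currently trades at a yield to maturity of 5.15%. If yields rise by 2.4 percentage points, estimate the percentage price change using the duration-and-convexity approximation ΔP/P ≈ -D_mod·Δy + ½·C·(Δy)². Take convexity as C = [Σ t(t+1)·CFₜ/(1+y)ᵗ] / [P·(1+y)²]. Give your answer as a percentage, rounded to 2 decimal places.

-6.33%

With y = 0.0515:
  t   CF        PV=CF/(1+0.0515)^t    t·PV        t(t+1)·PV
  1        32.50        30.9082        30.9082          61.8165
  2        32.50        29.3944        58.7888         176.3665
  3     1,032.50       888.1007     2,664.3022      10,657.2088
  Σ                    948.4034     2,753.9993      10,895.3918
P = 948.4034; D_Mac = 2.90383 yrs; D_mod = 2.76160 yrs; C = 10.39037.
Duration effect: -2.76160 × (+0.024) = -0.066279
Convexity effect: 0.5 × 10.39037 × (0.024)² = +0.0029924
ΔP/P ≈ -0.066279 + 0.0029924 = -0.063286 = -6.3286%.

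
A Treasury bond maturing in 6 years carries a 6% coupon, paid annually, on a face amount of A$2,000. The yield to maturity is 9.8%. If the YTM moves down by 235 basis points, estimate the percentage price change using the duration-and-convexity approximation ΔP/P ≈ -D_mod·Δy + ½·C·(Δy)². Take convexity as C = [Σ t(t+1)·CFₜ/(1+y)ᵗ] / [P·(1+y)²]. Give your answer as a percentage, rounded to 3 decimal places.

+11.749%

With y = 0.098:
  t   CF        PV=CF/(1+0.098)^t    t·PV        t(t+1)·PV
  1       120.00       109.2896       109.2896         218.5792
  2       120.00        99.5352       199.0703         597.2110
  3       120.00        90.6513       271.9540       1,087.8161
  4       120.00        82.5604       330.2417       1,651.2084
  5       120.00        75.1916       375.9582       2,255.7491
  6     2,120.00     1,209.8230     7,258.9377      50,812.5641
  Σ                  1,667.0511     8,545.4516      56,623.1279
P = 1,667.0511; D_Mac = 5.12609 yrs; D_mod = 4.66857 yrs; C = 28.17346.
Duration effect: -4.66857 × (-0.0235) = +0.109711
Convexity effect: 0.5 × 28.17346 × (-0.0235)² = +0.0077794
ΔP/P ≈ +0.109711 + 0.0077794 = +0.117491 = +11.7491%.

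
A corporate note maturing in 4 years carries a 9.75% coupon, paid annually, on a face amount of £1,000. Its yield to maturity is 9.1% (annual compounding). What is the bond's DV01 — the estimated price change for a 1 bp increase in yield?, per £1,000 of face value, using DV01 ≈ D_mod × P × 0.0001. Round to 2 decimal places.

Periodic yield y = 0.091.
  t   CF        PV=CF/(1+0.091)^t    t·PV
  1        97.50        89.3676        89.3676
  2        97.50        81.9134       163.8269
  3        97.50        75.0811       225.2432
  4     1,097.50       774.6500     3,098.6000
  Σ                  1,021.0120     3,577.0376
P = 1,021.0120; D_Mac = 3.50342 yrs; D_mod = 3.21120 yrs.
DV01 ≈ 3.21120 × 1,021.0120 × 0.0001 = 0.327868.

£0.33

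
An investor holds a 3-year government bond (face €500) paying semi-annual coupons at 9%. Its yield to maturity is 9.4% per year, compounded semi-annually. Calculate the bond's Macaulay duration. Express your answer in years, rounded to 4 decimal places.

2.6932 years

Periodic yield y = 0.047. Discount each cash flow and weight by its period:
  t   CF        PV=CF/(1+0.047)^t    t·PV
  1        22.50        21.4900        21.4900
  2        22.50        20.5253        41.0506
  3        22.50        19.6039        58.8117
  4        22.50        18.7239        74.8955
  5        22.50        17.8834        89.4168
  6       522.50       396.6489     2,379.8931
  Σ                    494.8752     2,665.5577
Price P = Σ PV = 494.8752.
Macaulay duration = Σ(t·PV) / P = 2,665.5577 / 494.8752 = 5.38632 half-year periods.
In years: 5.38632 / 2 = 2.69316 years.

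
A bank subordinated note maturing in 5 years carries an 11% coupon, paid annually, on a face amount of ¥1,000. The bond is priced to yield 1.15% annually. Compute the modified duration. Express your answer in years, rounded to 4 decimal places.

Periodic yield y = 0.0115. First find Macaulay duration:
  t   CF        PV=CF/(1+0.0115)^t    t·PV
  1       110.00       108.7494       108.7494
  2       110.00       107.5130       215.0260
  3       110.00       106.2906       318.8719
  4       110.00       105.0822       420.3288
  5     1,110.00     1,048.3192     5,241.5960
  Σ                  1,475.9544     6,304.5721
P = 1,475.9544; Macaulay duration = 6,304.5721 / 1,475.9544 = 4.27152 years.
Modified duration = D_Mac / (1 + y) = 4.27152 / 1.0115 = 4.22296 years.

4.2230 years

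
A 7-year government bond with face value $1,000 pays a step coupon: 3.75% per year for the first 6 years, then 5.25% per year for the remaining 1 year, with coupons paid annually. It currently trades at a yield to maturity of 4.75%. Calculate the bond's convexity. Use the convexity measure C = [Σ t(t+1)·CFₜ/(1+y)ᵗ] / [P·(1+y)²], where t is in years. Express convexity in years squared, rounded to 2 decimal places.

With y = 0.0475:
  t   CF        PV=CF/(1+0.0475)^t    t·PV        t(t+1)·PV
  1        37.50        35.7995        35.7995          71.5990
  2        37.50        34.1762        68.3523         205.0569
  3        37.50        32.6264        97.8792         391.5168
  4        37.50        31.1469       124.5877         622.9384
  5        37.50        29.7345       148.6727         892.0360
  6        37.50        28.3862       170.3171       1,192.2199
  7     1,052.50       760.5782     5,324.0475      42,592.3802
  Σ                    952.4479     5,969.6560      45,967.7473
P = 952.4479.
Convexity = Σ t(t+1)·PV / [P·(1+y)²] = 45,967.7473 / (952.4479 × 1.097256) = 43.98493.

43.98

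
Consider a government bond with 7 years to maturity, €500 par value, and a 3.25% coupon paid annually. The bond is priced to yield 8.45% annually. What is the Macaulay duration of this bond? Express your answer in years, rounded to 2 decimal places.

6.25 years

Periodic yield y = 0.0845. Discount each cash flow and weight by its year:
  t   CF        PV=CF/(1+0.0845)^t    t·PV
  1        16.25        14.9839        14.9839
  2        16.25        13.8164        27.6328
  3        16.25        12.7399        38.2196
  4        16.25        11.7472        46.9889
  5        16.25        10.8319        54.1596
  6        16.25         9.9879        59.9277
  7       516.25       292.5857     2,048.1002
  Σ                    366.6929     2,290.0126
Price P = Σ PV = 366.6929.
Macaulay duration = Σ(t·PV) / P = 2,290.0126 / 366.6929 = 6.24504 years.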